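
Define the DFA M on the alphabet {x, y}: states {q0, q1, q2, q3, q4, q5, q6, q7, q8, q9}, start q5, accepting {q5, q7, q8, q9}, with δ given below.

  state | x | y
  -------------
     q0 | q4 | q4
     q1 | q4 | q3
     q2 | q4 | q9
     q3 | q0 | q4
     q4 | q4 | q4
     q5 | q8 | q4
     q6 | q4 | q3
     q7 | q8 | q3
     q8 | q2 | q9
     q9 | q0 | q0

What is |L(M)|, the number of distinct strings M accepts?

4

The useful subgraph on states {q2, q5, q8, q9} is acyclic, so L(M) is finite; the longest accepting path visits 4 useful states, giving maximum string length 3.
Counting accepting paths from q5 by length: 1 of length 0, 1 of length 1, 1 of length 2, 1 of length 3. Total 4.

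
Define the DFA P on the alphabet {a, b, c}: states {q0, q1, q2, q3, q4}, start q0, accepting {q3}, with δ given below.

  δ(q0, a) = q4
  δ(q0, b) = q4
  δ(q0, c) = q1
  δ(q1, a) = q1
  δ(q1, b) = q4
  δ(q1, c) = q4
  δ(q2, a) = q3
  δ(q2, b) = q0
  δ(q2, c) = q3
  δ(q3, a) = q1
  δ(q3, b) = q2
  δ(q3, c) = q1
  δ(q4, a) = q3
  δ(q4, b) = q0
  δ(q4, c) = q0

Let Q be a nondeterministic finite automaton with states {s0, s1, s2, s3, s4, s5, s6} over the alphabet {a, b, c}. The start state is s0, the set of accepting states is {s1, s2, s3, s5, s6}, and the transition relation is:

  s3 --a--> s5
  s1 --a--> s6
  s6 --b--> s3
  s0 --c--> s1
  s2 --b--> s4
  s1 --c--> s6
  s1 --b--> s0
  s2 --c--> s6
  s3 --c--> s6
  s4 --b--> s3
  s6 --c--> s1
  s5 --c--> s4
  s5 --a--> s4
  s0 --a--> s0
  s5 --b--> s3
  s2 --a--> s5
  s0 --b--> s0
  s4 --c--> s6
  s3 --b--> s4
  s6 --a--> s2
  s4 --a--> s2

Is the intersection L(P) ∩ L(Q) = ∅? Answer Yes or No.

No

The string cca is accepted by both P and Q.
Hence L(P) ∩ L(Q) ≠ ∅.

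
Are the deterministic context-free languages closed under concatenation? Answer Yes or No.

Take L₁ = {ε, c} (finite, hence regular and DCFL) and L₂ = {c aⁿbⁿ : n≥0} ∪ {cc aⁿb²ⁿ : n≥0} (a DCFL: the number of leading c's tells the DPDA whether to pop one stack symbol per b or per two b's). Then L₁L₂ ∩ cca⁺b* = {cc aⁿbⁿ : n≥1} ∪ {cc aⁿb²ⁿ : n≥1}. If L₁L₂ were a DCFL, so would be this intersection with a regular set, and a DPDA for it started from its configuration after reading cc would accept {aⁿbⁿ : n≥1} ∪ {aⁿb²ⁿ : n≥1}, which no deterministic PDA accepts (a DPDA for it would have a single run on aⁿb²ⁿ, accepting after the prefix aⁿbⁿ and accepting again after n more b's; an ordinary PDA that simulates it on a's and b's and, at any moment when it is accepting, may switch to reading only a fresh letter d while feeding each d to the simulation as a b, would accept aⁱbʲdᵏ (k≥1) exactly when both aⁱbʲ and aⁱbʲ⁺ᵏ are in the language, i.e. its language intersected with the regular set a*b*d⁺ would be exactly {aⁿbⁿdⁿ : n≥1} — impossible, since context-free languages are closed under intersection with regular sets and {aⁿbⁿdⁿ} is not context-free). Hence L₁L₂ is not a DCFL.

No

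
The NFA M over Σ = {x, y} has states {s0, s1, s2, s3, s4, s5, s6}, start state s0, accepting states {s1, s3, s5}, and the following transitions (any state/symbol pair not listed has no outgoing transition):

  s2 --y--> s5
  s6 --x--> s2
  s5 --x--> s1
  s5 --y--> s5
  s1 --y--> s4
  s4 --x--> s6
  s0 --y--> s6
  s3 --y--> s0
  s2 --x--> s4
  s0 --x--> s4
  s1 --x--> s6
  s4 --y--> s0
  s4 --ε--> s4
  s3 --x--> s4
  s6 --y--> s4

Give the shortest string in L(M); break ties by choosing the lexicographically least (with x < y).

yxy

A breadth-first search from s0 reaches an accepting state first via the path s0 → s6 → s2 → s5 on input yxy.
No string of length < 3 is accepted (BFS exhausts all shorter strings without reaching an accepting state), and yxy is the lexicographically least accepting string of length 3.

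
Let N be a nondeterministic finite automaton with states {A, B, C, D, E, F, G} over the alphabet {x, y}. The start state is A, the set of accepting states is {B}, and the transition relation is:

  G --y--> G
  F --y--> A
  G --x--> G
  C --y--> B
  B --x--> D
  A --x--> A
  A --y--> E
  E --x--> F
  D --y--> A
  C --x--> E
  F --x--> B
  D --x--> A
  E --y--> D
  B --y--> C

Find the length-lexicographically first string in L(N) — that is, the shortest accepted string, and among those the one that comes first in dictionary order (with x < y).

A breadth-first search from A reaches an accepting state first via the path A → E → F → B on input yxx.
No string of length < 3 is accepted (BFS exhausts all shorter strings without reaching an accepting state), and yxx is the lexicographically least accepting string of length 3.

yxx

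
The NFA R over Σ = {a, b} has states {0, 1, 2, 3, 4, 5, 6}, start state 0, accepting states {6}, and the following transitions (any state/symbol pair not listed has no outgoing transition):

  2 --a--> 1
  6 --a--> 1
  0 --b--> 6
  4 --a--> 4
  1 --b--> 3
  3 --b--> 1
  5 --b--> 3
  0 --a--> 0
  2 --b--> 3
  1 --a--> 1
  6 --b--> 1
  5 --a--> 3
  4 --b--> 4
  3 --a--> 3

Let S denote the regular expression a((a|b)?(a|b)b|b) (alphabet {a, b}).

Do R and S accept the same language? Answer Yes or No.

No

The string b is accepted by R but rejected by S.
So L(R) ≠ L(S).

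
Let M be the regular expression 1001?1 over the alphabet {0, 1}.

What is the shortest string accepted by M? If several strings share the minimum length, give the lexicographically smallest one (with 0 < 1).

1001

By inspection of the expression, no string of length less than 4 matches, and 1001 is the lexicographically first match of length 4.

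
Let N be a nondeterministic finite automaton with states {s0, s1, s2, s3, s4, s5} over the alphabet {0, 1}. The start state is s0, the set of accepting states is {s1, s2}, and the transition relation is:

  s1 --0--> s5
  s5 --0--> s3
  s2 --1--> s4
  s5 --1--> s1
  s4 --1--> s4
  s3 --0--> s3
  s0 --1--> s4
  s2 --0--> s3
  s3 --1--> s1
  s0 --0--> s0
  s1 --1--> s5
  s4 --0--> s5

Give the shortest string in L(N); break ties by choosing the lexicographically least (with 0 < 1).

A breadth-first search from s0 reaches an accepting state first via the path s0 → s4 → s5 → s1 on input 101.
No string of length < 3 is accepted (BFS exhausts all shorter strings without reaching an accepting state), and 101 is the lexicographically least accepting string of length 3.

101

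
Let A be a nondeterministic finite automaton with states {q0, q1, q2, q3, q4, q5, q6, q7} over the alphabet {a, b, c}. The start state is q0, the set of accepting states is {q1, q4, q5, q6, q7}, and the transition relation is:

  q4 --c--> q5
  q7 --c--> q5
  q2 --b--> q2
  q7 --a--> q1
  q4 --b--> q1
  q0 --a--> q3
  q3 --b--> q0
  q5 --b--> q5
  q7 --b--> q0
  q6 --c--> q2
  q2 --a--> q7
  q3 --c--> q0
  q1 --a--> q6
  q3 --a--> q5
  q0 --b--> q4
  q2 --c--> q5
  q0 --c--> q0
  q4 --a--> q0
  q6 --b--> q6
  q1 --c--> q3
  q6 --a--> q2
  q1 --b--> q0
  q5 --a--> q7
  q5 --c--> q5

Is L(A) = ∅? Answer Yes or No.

The string b is accepted: the run q0 → q4 ends in the accepting state q4.
Since at least one string is accepted, L(A) is not empty.

No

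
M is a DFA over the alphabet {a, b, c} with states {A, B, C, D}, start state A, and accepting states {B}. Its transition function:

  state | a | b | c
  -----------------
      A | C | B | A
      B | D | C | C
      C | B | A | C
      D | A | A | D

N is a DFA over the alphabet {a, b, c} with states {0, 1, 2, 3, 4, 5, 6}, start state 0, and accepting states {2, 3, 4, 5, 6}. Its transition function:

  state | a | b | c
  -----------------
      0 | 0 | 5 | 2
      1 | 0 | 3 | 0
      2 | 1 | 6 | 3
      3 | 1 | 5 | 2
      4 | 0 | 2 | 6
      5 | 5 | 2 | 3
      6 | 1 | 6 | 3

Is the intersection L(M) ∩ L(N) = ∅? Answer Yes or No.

No

The string b is accepted by both M and N.
Hence L(M) ∩ L(N) ≠ ∅.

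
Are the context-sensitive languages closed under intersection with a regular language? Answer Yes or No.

Every regular language is context-sensitive, and context-sensitive languages are closed under intersection (an LBA runs the DFA check and then the LBA for L on the same linear tape).
So the context-sensitive languages are closed under intersection with a regular language.

Yes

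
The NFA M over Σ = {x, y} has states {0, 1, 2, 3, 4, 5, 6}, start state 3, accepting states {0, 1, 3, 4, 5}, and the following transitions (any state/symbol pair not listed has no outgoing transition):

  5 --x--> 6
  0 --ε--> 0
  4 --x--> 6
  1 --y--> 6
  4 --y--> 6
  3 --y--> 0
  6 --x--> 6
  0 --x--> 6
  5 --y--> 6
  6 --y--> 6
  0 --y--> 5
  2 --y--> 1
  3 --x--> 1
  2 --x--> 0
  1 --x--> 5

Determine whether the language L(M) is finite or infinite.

The useful states (reachable from 3 and able to reach an accepting state) are {0, 1, 3, 5}.
Restricted to these states the transition graph has no cycle, so every accepting path has bounded length and L is finite.

finite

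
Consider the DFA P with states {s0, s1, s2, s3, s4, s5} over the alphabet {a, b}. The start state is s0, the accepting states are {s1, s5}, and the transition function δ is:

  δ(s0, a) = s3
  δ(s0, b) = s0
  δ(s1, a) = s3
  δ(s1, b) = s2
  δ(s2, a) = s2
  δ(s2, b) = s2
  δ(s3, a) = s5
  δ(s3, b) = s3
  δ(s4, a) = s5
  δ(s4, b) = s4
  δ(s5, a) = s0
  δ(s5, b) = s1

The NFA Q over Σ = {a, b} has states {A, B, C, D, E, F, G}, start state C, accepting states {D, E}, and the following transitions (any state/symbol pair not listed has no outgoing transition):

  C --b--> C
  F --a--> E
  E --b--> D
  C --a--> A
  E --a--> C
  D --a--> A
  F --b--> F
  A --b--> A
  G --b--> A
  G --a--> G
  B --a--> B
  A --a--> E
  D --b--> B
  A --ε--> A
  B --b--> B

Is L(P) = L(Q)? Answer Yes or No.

Yes

Exploring the product automaton P × Q from the start pair (s0, C), following both machines on each input symbol, reaches 5 state pairs: (s0, C), (s3, A), (s5, E), (s1, D), (s2, B).
P accepts in {s1, s5} and Q accepts in {D, E}. In every reachable pair the two components are either both accepting — (s5, E), (s1, D) — or both non-accepting, so no string is accepted by exactly one of the machines: L(P) \ L(Q) and L(Q) \ L(P) are both empty.
Hence every string is accepted by P iff it is accepted by Q, and the two languages coincide.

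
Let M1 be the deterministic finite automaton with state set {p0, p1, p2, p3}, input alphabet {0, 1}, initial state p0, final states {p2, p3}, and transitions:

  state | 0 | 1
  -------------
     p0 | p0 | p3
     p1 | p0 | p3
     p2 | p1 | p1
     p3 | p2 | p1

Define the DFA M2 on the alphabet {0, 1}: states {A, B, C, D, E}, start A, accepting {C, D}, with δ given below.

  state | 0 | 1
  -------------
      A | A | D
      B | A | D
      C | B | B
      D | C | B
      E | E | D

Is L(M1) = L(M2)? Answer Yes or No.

Yes

Exploring the product automaton M1 × M2 from the start pair (p0, A), following both machines on each input symbol, reaches 4 state pairs: (p0, A), (p3, D), (p2, C), (p1, B).
M1 accepts in {p2, p3} and M2 accepts in {C, D}. In every reachable pair the two components are either both accepting — (p3, D), (p2, C) — or both non-accepting, so no string is accepted by exactly one of the machines: L(M1) \ L(M2) and L(M2) \ L(M1) are both empty.
Hence every string is accepted by M1 iff it is accepted by M2, and the two languages coincide.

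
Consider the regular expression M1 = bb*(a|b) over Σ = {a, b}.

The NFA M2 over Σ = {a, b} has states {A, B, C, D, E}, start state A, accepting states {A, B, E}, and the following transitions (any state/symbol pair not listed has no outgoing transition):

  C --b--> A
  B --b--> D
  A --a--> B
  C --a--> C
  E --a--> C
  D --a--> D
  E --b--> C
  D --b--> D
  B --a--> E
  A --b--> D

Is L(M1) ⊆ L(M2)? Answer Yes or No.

The string ba is in L(M1) but not in L(M2).
So L(M1) ⊄ L(M2).

No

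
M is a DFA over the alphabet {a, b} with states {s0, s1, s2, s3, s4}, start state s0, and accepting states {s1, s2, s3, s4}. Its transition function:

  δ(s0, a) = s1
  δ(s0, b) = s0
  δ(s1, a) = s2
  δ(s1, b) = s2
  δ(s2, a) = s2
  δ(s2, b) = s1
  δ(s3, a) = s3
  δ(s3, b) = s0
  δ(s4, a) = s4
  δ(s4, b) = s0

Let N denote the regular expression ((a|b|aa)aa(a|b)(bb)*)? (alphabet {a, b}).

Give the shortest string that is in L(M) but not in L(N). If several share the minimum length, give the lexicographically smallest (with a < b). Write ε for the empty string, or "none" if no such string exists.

a

The string a is accepted by M but not by N.
No shorter string lies in the difference, and a is the lexicographically first length-1 string in L(M) \ L(N).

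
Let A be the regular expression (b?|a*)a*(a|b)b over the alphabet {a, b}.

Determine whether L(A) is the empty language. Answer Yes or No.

No

The string ab matches the expression, so it belongs to L(A).
Since L(A) contains at least one string, it is not empty.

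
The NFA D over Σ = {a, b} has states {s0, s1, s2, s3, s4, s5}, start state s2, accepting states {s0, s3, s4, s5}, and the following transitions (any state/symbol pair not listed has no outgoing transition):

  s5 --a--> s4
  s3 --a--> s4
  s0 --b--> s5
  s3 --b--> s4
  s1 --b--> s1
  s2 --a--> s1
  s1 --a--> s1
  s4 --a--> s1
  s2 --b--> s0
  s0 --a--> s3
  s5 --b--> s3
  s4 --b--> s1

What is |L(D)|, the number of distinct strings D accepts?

The useful subgraph on states {s0, s2, s3, s4, s5} is acyclic, so L(D) is finite; the longest accepting path visits 5 useful states, giving maximum string length 4.
Counting accepting paths from s2 by length: 1 of length 1, 2 of length 2, 4 of length 3, 2 of length 4. Total 9.

9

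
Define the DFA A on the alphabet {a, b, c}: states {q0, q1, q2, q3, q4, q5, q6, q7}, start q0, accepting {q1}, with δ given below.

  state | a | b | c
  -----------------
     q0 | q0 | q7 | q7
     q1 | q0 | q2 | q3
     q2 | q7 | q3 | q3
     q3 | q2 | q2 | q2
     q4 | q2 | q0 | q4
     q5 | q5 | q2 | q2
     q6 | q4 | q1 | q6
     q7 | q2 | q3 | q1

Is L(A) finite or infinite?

infinite

State q0 is reachable from the start and can reach an accepting state, and it lies on the cycle q0 → q0.
Traversing that cycle any number of times yields accepted strings of unbounded length, so the language is infinite.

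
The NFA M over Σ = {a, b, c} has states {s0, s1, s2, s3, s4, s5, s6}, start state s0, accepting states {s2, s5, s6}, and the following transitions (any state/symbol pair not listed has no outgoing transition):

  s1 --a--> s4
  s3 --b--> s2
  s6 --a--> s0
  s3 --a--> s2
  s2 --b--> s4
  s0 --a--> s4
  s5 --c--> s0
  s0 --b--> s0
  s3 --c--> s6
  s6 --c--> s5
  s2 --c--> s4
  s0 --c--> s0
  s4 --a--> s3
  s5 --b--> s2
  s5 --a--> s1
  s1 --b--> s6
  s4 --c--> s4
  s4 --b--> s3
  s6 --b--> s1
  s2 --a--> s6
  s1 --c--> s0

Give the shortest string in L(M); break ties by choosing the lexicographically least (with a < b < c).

aaa

A breadth-first search from s0 reaches an accepting state first via the path s0 → s4 → s3 → s2 on input aaa.
No string of length < 3 is accepted (BFS exhausts all shorter strings without reaching an accepting state), and aaa is the lexicographically least accepting string of length 3.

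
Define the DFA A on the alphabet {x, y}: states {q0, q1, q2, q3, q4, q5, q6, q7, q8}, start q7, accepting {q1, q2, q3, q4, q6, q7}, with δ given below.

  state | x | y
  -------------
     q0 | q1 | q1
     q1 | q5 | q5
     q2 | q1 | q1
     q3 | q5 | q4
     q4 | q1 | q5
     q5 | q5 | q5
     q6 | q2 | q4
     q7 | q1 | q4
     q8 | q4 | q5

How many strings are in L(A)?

The useful subgraph on states {q1, q4, q7} is acyclic, so L(A) is finite; the longest accepting path visits 3 useful states, giving maximum string length 2.
Counting accepting paths from q7 by length: 1 of length 0, 2 of length 1, 1 of length 2. Total 4.

4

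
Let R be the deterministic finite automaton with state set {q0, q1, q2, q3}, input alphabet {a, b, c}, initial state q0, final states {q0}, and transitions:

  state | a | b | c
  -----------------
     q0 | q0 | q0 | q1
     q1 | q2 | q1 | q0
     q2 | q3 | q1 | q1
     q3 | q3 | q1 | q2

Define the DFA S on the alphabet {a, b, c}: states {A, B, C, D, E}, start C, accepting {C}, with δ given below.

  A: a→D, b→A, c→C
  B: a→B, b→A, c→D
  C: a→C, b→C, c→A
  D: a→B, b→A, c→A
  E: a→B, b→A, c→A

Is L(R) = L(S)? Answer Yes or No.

Exploring the product automaton R × S from the start pair (q0, C), following both machines on each input symbol, reaches 4 state pairs: (q0, C), (q1, A), (q2, D), (q3, B).
R accepts in {q0} and S accepts in {C}. In every reachable pair the two components are either both accepting — (q0, C) — or both non-accepting, so no string is accepted by exactly one of the machines: L(R) \ L(S) and L(S) \ L(R) are both empty.
Hence every string is accepted by R iff it is accepted by S, and the two languages coincide.

Yes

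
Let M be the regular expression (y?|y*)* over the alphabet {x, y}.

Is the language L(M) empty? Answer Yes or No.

The empty string ε matches the expression, so it belongs to L(M).
Since L(M) contains at least one string, it is not empty.

No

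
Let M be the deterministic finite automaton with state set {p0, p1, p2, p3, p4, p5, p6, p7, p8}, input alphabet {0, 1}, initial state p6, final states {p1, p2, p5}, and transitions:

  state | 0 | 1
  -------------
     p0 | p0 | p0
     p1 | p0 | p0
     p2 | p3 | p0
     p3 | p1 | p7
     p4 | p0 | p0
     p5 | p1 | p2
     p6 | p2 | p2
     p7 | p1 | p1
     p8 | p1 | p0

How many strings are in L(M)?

The useful subgraph on states {p1, p2, p3, p6, p7} is acyclic, so L(M) is finite; the longest accepting path visits 5 useful states, giving maximum string length 4.
Counting accepting paths from p6 by length: 2 of length 1, 2 of length 3, 4 of length 4. Total 8.

8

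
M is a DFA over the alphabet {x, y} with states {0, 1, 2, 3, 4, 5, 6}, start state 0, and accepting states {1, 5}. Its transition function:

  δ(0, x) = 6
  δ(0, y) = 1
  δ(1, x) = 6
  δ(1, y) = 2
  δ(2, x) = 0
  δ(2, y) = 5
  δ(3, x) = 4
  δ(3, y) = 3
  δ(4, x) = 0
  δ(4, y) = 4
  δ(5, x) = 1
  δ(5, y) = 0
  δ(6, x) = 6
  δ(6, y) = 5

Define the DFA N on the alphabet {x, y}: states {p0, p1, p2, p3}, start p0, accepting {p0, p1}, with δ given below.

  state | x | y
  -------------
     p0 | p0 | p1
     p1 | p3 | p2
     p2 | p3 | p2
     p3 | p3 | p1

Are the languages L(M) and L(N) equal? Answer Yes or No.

The string xyx is accepted by M but rejected by N.
So L(M) ≠ L(N).

No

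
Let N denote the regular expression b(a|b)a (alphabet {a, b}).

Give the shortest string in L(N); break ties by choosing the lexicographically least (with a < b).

baa

By inspection of the expression, no string of length less than 3 matches, and baa is the lexicographically first match of length 3.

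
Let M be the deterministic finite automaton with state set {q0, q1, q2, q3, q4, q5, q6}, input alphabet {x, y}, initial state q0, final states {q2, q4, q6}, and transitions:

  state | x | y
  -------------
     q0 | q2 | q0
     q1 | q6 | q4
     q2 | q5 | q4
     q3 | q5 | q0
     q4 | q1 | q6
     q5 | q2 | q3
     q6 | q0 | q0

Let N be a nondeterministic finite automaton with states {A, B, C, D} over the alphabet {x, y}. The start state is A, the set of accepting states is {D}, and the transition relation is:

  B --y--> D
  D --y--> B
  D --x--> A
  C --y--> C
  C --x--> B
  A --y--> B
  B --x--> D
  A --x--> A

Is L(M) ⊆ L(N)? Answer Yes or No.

No

The string x is in L(M) but not in L(N).
So L(M) ⊄ L(N).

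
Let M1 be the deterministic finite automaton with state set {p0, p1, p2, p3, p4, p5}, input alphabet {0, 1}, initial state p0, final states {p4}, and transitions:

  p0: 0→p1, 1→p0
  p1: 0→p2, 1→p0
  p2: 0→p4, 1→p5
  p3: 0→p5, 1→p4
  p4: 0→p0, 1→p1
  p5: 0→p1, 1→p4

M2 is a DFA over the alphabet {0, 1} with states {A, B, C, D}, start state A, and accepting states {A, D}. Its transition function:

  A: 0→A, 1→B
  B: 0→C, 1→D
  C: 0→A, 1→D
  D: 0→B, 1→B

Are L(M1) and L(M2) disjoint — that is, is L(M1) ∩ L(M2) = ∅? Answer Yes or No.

No

The string 000 is accepted by both M1 and M2.
Hence L(M1) ∩ L(M2) ≠ ∅.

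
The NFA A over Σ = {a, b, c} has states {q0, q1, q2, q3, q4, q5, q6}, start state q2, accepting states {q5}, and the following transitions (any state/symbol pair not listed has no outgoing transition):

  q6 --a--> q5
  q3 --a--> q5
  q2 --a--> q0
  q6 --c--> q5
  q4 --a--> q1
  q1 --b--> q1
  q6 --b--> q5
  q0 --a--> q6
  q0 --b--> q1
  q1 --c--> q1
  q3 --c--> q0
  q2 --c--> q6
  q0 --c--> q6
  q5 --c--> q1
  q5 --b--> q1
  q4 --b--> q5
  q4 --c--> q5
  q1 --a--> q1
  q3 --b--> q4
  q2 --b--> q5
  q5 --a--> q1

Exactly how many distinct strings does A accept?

The useful subgraph on states {q0, q2, q5, q6} is acyclic, so L(A) is finite; the longest accepting path visits 4 useful states, giving maximum string length 3.
Counting accepting paths from q2 by length: 1 of length 1, 3 of length 2, 6 of length 3. Total 10.

10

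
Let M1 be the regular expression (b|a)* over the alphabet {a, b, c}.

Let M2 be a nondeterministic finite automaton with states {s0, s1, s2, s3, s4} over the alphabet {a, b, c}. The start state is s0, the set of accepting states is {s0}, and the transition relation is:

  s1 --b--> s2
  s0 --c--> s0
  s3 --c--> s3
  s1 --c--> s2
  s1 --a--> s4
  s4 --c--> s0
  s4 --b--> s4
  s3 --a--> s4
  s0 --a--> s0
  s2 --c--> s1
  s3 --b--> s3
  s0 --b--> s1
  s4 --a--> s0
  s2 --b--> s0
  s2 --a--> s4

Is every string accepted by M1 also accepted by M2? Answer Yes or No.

The string b is in L(M1) but not in L(M2).
So L(M1) ⊄ L(M2).

No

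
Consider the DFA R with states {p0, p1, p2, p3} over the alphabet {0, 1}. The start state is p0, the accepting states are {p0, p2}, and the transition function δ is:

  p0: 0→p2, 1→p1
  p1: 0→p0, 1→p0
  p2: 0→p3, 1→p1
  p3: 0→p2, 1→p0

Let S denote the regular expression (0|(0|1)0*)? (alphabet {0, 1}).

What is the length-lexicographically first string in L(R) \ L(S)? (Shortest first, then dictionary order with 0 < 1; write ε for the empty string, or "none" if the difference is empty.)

The string 11 is accepted by R but not by S.
No shorter string lies in the difference, and 11 is the lexicographically first length-2 string in L(R) \ L(S).

11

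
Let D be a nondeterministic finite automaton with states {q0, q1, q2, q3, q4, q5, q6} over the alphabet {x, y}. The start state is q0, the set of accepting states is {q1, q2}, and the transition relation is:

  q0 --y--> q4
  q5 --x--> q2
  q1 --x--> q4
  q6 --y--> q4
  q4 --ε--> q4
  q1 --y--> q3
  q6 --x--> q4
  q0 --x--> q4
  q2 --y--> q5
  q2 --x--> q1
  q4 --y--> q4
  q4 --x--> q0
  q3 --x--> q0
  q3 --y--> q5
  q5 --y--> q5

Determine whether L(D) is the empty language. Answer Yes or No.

Yes

The states reachable from the start state are {q0, q4}.
None of the accepting states {q1, q2} is reachable, so no string is accepted and L(D) = ∅.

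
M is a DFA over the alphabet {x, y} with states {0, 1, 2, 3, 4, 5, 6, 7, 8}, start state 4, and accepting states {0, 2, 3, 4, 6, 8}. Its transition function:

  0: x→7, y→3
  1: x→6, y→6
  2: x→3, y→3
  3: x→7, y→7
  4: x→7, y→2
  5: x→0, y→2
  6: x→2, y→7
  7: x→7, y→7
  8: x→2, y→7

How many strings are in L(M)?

4

The useful subgraph on states {2, 3, 4} is acyclic, so L(M) is finite; the longest accepting path visits 3 useful states, giving maximum string length 2.
Counting accepting paths from 4 by length: 1 of length 0, 1 of length 1, 2 of length 2. Total 4.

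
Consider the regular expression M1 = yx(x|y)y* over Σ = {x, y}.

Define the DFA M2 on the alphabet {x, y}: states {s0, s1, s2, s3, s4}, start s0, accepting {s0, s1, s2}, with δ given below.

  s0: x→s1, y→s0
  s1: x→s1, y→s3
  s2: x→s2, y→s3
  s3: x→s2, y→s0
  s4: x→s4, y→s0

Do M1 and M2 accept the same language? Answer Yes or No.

The string yxy is accepted by M1 but rejected by M2.
So L(M1) ≠ L(M2).

No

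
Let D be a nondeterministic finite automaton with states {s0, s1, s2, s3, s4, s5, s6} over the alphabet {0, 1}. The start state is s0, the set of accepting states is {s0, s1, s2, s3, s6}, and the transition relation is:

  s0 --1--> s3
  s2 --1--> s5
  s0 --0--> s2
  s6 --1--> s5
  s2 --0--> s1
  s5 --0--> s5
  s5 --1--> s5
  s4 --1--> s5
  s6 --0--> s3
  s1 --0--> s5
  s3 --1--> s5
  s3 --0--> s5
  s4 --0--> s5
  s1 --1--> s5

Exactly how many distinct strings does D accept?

4

The useful subgraph on states {s0, s1, s2, s3} is acyclic, so L(D) is finite; the longest accepting path visits 3 useful states, giving maximum string length 2.
Counting accepting paths from s0 by length: 1 of length 0, 2 of length 1, 1 of length 2. Total 4.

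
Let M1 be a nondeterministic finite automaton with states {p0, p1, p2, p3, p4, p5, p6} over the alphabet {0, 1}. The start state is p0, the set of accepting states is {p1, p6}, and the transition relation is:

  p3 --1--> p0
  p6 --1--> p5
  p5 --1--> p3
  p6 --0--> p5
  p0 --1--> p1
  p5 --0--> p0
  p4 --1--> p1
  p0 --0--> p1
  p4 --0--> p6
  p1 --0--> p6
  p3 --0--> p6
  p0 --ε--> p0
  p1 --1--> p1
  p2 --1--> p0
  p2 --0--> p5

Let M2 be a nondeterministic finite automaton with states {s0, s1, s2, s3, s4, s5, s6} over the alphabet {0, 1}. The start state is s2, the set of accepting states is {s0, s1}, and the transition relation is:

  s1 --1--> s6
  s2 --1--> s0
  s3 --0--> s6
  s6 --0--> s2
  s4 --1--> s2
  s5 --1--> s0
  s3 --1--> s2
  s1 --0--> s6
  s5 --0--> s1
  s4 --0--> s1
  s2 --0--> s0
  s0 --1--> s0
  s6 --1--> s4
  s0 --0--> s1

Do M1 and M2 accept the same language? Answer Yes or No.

Exploring the product automaton M1 × M2 from the start pair (p0, s2), following both machines on each input symbol, reaches 5 state pairs: (p0, s2), (p1, s0), (p6, s1), (p5, s6), (p3, s4).
M1 accepts in {p1, p6} and M2 accepts in {s0, s1}. In every reachable pair the two components are either both accepting — (p1, s0), (p6, s1) — or both non-accepting, so no string is accepted by exactly one of the machines: L(M1) \ L(M2) and L(M2) \ L(M1) are both empty.
Hence every string is accepted by M1 iff it is accepted by M2, and the two languages coincide.

Yes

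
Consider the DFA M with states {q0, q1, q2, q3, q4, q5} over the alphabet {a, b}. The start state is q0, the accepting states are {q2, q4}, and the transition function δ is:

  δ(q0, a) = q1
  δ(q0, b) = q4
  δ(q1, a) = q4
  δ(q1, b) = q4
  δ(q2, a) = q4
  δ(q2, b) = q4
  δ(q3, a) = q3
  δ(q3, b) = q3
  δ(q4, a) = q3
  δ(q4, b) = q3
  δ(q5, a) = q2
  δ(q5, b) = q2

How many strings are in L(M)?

The useful subgraph on states {q0, q1, q4} is acyclic, so L(M) is finite; the longest accepting path visits 3 useful states, giving maximum string length 2.
Counting accepting paths from q0 by length: 1 of length 1, 2 of length 2. Total 3.

3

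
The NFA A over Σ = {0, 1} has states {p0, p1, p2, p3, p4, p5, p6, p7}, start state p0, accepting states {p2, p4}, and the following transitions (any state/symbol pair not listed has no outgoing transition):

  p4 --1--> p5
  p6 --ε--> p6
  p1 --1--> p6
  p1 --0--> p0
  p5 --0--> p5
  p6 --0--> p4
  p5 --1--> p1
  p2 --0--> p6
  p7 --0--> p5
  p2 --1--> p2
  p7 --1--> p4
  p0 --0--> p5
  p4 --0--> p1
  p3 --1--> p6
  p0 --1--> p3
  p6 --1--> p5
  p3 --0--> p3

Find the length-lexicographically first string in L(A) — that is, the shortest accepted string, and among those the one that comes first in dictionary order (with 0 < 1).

A breadth-first search from p0 reaches an accepting state first via the path p0 → p3 → p6 → p4 on input 110.
No string of length < 3 is accepted (BFS exhausts all shorter strings without reaching an accepting state), and 110 is the lexicographically least accepting string of length 3.

110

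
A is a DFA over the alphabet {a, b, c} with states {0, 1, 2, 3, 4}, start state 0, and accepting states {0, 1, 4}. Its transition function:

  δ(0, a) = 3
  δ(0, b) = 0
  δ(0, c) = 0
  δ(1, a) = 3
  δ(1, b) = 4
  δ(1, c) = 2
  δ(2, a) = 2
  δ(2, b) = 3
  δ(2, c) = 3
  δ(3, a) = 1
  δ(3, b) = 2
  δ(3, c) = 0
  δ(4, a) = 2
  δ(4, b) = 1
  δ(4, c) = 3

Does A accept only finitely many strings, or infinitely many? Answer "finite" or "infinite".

State 0 is reachable from the start and can reach an accepting state, and it lies on the cycle 0 → 0.
Traversing that cycle any number of times yields accepted strings of unbounded length, so the language is infinite.

infinite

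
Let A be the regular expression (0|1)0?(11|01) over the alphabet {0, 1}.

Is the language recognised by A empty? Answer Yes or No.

No

The string 001 matches the expression, so it belongs to L(A).
Since L(A) contains at least one string, it is not empty.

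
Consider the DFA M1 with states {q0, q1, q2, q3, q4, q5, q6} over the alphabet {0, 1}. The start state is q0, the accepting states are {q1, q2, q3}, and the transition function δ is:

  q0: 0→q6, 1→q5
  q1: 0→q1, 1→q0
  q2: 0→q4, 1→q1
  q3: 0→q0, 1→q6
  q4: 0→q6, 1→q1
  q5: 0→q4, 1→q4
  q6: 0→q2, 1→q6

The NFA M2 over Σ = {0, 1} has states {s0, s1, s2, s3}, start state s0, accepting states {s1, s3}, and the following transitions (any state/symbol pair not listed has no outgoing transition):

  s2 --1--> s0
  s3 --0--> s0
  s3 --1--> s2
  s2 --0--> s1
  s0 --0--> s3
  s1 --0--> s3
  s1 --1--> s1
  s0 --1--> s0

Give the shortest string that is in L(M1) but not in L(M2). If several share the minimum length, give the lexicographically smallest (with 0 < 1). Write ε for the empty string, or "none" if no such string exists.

The string 00 is accepted by M1 but not by M2.
No shorter string lies in the difference, and 00 is the lexicographically first length-2 string in L(M1) \ L(M2).

00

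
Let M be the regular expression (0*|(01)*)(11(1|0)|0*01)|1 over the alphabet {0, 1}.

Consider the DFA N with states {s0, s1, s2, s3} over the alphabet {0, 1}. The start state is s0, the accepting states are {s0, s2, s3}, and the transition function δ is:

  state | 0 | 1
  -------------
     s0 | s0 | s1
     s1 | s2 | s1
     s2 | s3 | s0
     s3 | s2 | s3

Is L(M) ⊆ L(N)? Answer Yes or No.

No

The string 1 is in L(M) but not in L(N).
So L(M) ⊄ L(N).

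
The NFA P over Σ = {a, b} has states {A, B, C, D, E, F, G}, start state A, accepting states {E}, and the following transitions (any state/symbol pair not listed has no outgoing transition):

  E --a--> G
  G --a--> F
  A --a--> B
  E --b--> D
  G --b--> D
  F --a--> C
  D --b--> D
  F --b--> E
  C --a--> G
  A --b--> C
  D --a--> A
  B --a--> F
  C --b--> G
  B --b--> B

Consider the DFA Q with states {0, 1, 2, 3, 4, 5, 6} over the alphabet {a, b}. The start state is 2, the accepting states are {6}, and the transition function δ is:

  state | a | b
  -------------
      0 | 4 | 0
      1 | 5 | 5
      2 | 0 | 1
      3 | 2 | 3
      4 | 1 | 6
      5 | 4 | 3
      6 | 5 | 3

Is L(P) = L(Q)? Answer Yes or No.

Exploring the product automaton P × Q from the start pair (A, 2), following both machines on each input symbol, reaches 7 state pairs: (A, 2), (B, 0), (C, 1), (F, 4), (G, 5), (E, 6), (D, 3).
P accepts in {E} and Q accepts in {6}. In every reachable pair the two components are either both accepting — (E, 6) — or both non-accepting, so no string is accepted by exactly one of the machines: L(P) \ L(Q) and L(Q) \ L(P) are both empty.
Hence every string is accepted by P iff it is accepted by Q, and the two languages coincide.

Yes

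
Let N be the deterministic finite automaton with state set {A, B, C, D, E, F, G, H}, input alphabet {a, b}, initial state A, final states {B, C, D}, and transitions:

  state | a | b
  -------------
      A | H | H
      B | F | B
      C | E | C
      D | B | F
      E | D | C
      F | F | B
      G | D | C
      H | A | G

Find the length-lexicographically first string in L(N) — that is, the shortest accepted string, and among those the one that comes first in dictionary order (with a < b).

aba

A breadth-first search from A reaches an accepting state first via the path A → H → G → D on input aba.
No string of length < 3 is accepted (BFS exhausts all shorter strings without reaching an accepting state), and aba is the lexicographically least accepting string of length 3.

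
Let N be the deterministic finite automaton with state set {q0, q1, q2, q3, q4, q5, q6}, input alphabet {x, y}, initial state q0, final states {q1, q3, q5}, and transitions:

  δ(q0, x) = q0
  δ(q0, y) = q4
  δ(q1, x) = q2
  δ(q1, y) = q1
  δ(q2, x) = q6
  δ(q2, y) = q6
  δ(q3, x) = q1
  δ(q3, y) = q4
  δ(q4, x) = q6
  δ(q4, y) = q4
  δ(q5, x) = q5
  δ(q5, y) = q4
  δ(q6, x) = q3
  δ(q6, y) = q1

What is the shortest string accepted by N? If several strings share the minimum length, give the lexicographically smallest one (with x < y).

yxx

A breadth-first search from q0 reaches an accepting state first via the path q0 → q4 → q6 → q3 on input yxx.
No string of length < 3 is accepted (BFS exhausts all shorter strings without reaching an accepting state), and yxx is the lexicographically least accepting string of length 3.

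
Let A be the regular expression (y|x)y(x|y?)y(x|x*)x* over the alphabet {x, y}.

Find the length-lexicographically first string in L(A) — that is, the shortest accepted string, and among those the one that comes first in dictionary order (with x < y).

By inspection of the expression, no string of length less than 3 matches, and xyy is the lexicographically first match of length 3.

xyy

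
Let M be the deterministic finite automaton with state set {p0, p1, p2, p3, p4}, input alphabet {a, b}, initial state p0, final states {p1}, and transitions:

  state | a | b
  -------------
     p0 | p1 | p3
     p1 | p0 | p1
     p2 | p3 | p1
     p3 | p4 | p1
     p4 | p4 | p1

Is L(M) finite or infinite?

infinite

State p0 is reachable from the start and can reach an accepting state, and it lies on the cycle p0 → p1 → p0.
Traversing that cycle any number of times yields accepted strings of unbounded length, so the language is infinite.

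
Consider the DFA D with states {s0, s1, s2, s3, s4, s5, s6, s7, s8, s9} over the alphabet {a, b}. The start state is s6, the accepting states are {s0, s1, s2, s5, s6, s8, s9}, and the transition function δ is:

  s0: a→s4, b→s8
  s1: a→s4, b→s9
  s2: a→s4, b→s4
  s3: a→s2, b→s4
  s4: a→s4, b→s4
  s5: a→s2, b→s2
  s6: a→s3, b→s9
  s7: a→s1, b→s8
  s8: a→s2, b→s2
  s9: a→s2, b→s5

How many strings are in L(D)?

The useful subgraph on states {s2, s3, s5, s6, s9} is acyclic, so L(D) is finite; the longest accepting path visits 4 useful states, giving maximum string length 3.
Counting accepting paths from s6 by length: 1 of length 0, 1 of length 1, 3 of length 2, 2 of length 3. Total 7.

7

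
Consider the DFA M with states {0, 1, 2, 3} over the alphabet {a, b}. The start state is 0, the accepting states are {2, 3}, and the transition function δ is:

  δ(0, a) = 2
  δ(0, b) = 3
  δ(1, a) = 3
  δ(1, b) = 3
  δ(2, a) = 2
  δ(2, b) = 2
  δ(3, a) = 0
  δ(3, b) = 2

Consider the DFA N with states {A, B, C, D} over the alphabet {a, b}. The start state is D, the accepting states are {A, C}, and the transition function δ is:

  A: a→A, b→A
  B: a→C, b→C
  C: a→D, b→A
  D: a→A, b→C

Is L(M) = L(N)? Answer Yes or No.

Exploring the product automaton M × N from the start pair (0, D), following both machines on each input symbol, reaches 3 state pairs: (0, D), (2, A), (3, C).
M accepts in {2, 3} and N accepts in {A, C}. In every reachable pair the two components are either both accepting — (2, A), (3, C) — or both non-accepting, so no string is accepted by exactly one of the machines: L(M) \ L(N) and L(N) \ L(M) are both empty.
Hence every string is accepted by M iff it is accepted by N, and the two languages coincide.

Yes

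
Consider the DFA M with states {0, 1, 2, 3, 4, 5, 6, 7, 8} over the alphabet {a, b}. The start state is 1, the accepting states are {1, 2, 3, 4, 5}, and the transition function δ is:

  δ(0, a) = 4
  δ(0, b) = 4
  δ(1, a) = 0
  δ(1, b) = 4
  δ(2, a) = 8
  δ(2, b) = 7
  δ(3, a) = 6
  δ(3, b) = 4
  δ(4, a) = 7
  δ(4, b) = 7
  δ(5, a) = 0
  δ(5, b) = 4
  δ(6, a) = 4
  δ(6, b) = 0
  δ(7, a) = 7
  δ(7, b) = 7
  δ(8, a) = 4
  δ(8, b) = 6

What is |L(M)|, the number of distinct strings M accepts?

4

The useful subgraph on states {0, 1, 4} is acyclic, so L(M) is finite; the longest accepting path visits 3 useful states, giving maximum string length 2.
Counting accepting paths from 1 by length: 1 of length 0, 1 of length 1, 2 of length 2. Total 4.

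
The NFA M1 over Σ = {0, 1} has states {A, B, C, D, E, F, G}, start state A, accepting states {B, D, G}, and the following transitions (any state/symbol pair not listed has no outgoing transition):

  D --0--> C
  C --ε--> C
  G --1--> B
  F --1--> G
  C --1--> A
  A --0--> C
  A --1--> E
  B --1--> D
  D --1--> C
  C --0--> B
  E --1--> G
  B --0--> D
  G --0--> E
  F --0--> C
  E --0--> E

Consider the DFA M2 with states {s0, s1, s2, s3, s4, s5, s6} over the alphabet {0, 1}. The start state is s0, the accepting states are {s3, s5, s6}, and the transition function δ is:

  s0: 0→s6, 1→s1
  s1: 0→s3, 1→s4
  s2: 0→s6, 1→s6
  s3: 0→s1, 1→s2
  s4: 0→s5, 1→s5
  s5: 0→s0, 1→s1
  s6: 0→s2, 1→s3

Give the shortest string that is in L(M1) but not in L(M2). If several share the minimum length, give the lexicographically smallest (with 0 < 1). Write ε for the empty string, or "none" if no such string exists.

The string 00 is accepted by M1 but not by M2.
No shorter string lies in the difference, and 00 is the lexicographically first length-2 string in L(M1) \ L(M2).

00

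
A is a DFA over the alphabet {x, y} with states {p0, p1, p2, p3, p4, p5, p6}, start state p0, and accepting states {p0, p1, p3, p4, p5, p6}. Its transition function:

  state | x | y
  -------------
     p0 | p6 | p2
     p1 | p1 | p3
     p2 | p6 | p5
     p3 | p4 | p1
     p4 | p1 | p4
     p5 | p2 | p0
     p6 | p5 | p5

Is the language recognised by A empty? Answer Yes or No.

No

The empty string ε is accepted: the run p0 ends in the accepting state p0.
Since at least one string is accepted, L(A) is not empty.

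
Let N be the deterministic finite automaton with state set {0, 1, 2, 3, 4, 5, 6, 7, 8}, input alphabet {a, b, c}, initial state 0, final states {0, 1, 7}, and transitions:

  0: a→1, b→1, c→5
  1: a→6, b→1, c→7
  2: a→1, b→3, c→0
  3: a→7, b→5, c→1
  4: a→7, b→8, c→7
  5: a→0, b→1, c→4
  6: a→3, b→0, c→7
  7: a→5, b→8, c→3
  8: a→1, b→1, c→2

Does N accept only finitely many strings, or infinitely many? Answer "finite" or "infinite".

infinite

State 1 is reachable from the start and can reach an accepting state, and it lies on the cycle 1 → 1.
Traversing that cycle any number of times yields accepted strings of unbounded length, so the language is infinite.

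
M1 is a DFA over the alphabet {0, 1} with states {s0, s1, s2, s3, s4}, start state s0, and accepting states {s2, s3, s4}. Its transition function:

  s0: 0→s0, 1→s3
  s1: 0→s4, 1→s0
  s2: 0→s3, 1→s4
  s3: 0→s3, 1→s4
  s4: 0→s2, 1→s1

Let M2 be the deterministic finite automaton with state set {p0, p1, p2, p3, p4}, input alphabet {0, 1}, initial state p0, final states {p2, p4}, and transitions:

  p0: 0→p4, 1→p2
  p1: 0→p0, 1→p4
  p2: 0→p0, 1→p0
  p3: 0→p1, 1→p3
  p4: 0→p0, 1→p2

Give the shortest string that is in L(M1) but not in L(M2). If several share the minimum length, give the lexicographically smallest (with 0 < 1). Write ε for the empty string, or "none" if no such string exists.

10

The string 10 is accepted by M1 but not by M2.
No shorter string lies in the difference, and 10 is the lexicographically first length-2 string in L(M1) \ L(M2).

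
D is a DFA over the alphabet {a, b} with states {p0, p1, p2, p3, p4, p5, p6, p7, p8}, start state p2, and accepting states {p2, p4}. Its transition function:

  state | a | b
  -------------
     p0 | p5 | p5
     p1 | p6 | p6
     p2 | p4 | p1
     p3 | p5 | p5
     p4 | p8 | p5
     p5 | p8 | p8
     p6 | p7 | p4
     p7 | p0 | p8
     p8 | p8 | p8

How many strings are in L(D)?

The useful subgraph on states {p1, p2, p4, p6} is acyclic, so L(D) is finite; the longest accepting path visits 4 useful states, giving maximum string length 3.
Counting accepting paths from p2 by length: 1 of length 0, 1 of length 1, 2 of length 3. Total 4.

4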